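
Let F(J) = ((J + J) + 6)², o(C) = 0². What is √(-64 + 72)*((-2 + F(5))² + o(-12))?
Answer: 129032*√2 ≈ 1.8248e+5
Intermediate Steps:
o(C) = 0
F(J) = (6 + 2*J)² (F(J) = (2*J + 6)² = (6 + 2*J)²)
√(-64 + 72)*((-2 + F(5))² + o(-12)) = √(-64 + 72)*((-2 + 4*(3 + 5)²)² + 0) = √8*((-2 + 4*8²)² + 0) = (2*√2)*((-2 + 4*64)² + 0) = (2*√2)*((-2 + 256)² + 0) = (2*√2)*(254² + 0) = (2*√2)*(64516 + 0) = (2*√2)*64516 = 129032*√2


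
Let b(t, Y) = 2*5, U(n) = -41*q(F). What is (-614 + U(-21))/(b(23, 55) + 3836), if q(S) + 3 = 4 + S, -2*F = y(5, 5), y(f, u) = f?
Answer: -1105/7692 ≈ -0.14366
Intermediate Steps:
F = -5/2 (F = -1/2*5 = -5/2 ≈ -2.5000)
q(S) = 1 + S (q(S) = -3 + (4 + S) = 1 + S)
U(n) = 123/2 (U(n) = -41*(1 - 5/2) = -41*(-3/2) = 123/2)
b(t, Y) = 10
(-614 + U(-21))/(b(23, 55) + 3836) = (-614 + 123/2)/(10 + 3836) = -1105/2/3846 = -1105/2*1/3846 = -1105/7692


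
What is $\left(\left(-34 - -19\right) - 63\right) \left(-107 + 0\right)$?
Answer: $8346$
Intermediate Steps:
$\left(\left(-34 - -19\right) - 63\right) \left(-107 + 0\right) = \left(\left(-34 + 19\right) - 63\right) \left(-107\right) = \left(-15 - 63\right) \left(-107\right) = \left(-78\right) \left(-107\right) = 8346$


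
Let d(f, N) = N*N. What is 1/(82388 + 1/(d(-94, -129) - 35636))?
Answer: 18995/1564960059 ≈ 1.2138e-5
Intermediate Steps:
d(f, N) = N²
1/(82388 + 1/(d(-94, -129) - 35636)) = 1/(82388 + 1/((-129)² - 35636)) = 1/(82388 + 1/(16641 - 35636)) = 1/(82388 + 1/(-18995)) = 1/(82388 - 1/18995) = 1/(1564960059/18995) = 18995/1564960059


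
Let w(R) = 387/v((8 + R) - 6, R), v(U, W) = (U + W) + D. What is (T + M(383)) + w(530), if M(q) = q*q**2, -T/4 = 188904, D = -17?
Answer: 57920453582/1045 ≈ 5.5426e+7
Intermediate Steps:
T = -755616 (T = -4*188904 = -755616)
v(U, W) = -17 + U + W (v(U, W) = (U + W) - 17 = -17 + U + W)
M(q) = q**3
w(R) = 387/(-15 + 2*R) (w(R) = 387/(-17 + ((8 + R) - 6) + R) = 387/(-17 + (2 + R) + R) = 387/(-15 + 2*R))
(T + M(383)) + w(530) = (-755616 + 383**3) + 387/(-15 + 2*530) = (-755616 + 56181887) + 387/(-15 + 1060) = 55426271 + 387/1045 = 57920453582/1045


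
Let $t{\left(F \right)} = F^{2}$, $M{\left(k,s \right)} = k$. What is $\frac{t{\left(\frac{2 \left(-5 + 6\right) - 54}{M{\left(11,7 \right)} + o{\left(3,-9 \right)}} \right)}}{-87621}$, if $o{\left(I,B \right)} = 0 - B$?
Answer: $- \frac{169}{2190525} \approx -7.715 \cdot 10^{-5}$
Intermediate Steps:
$o{\left(I,B \right)} = - B$
$\frac{t{\left(\frac{2 \left(-5 + 6\right) - 54}{M{\left(11,7 \right)} + o{\left(3,-9 \right)}} \right)}}{-87621} = \frac{\left(\frac{2 \left(-5 + 6\right) - 54}{11 - -9}\right)^{2}}{-87621} = \left(\frac{2 \cdot 1 - 54}{11 + 9}\right)^{2} \left(- \frac{1}{87621}\right) = \left(\frac{2 - 54}{20}\right)^{2} \left(- \frac{1}{87621}\right) = \left(\left(-52\right) \frac{1}{20}\right)^{2} \left(- \frac{1}{87621}\right) = \left(- \frac{13}{5}\right)^{2} \left(- \frac{1}{87621}\right) = \frac{169}{25} \left(- \frac{1}{87621}\right) = - \frac{169}{2190525}$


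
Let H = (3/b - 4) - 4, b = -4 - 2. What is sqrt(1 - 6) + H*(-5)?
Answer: 85/2 + I*sqrt(5) ≈ 42.5 + 2.2361*I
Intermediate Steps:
b = -6
H = -17/2 (H = (3/(-6) - 4) - 4 = (3*(-1/6) - 4) - 4 = (-1/2 - 4) - 4 = -9/2 - 4 = -17/2 ≈ -8.5000)
sqrt(1 - 6) + H*(-5) = sqrt(1 - 6) - 17/2*(-5) = sqrt(-5) + 85/2 = I*sqrt(5) + 85/2 = 85/2 + I*sqrt(5)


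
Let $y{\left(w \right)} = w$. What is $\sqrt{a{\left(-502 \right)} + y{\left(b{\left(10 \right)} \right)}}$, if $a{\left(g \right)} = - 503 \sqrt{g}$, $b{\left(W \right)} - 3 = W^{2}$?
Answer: $\sqrt{103 - 503 i \sqrt{502}} \approx 75.41 - 74.724 i$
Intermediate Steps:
$b{\left(W \right)} = 3 + W^{2}$
$\sqrt{a{\left(-502 \right)} + y{\left(b{\left(10 \right)} \right)}} = \sqrt{- 503 \sqrt{-502} + \left(3 + 10^{2}\right)} = \sqrt{- 503 i \sqrt{502} + \left(3 + 100\right)} = \sqrt{- 503 i \sqrt{502} + 103} = \sqrt{103 - 503 i \sqrt{502}}$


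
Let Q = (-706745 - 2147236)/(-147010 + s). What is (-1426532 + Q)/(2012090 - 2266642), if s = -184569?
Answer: 473005200047/84404097608 ≈ 5.6041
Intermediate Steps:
Q = 2853981/331579 (Q = (-706745 - 2147236)/(-147010 - 184569) = -2853981/(-331579) = -2853981*(-1/331579) = 2853981/331579 ≈ 8.6072)
(-1426532 + Q)/(2012090 - 2266642) = (-1426532 + 2853981/331579)/(2012090 - 2266642) = -473005200047/331579/(-254552) = -473005200047/331579*(-1/254552) = 473005200047/84404097608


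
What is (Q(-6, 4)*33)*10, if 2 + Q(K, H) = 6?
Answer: 1320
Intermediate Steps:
Q(K, H) = 4 (Q(K, H) = -2 + 6 = 4)
(Q(-6, 4)*33)*10 = (4*33)*10 = 132*10 = 1320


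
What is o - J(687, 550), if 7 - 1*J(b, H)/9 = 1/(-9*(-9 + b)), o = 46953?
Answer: 31791419/678 ≈ 46890.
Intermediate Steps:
J(b, H) = 63 - 9/(81 - 9*b) (J(b, H) = 63 - 9*(-1/(9*(-9 + b))) = 63 - 9/(81 - 9*b))
o - J(687, 550) = 46953 - (-566 + 63*687)/(-9 + 687) = 46953 - (-566 + 43281)/678 = 46953 - 42715/678 = 31791419/678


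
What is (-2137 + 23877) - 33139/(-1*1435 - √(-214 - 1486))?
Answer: 8970412793/412185 - 66278*I*√17/412185 ≈ 21763.0 - 0.66298*I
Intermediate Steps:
(-2137 + 23877) - 33139/(-1*1435 - √(-214 - 1486)) = 21740 - 33139/(-1435 - √(-1700)) = 21740 - 33139/(-1435 - 10*I*√17)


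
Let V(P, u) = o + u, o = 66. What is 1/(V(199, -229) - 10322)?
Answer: -1/10485 ≈ -9.5374e-5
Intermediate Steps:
V(P, u) = 66 + u
1/(V(199, -229) - 10322) = 1/((66 - 229) - 10322) = 1/(-163 - 10322) = 1/(-10485) = -1/10485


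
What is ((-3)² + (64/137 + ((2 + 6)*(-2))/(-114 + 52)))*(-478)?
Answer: -19742834/4247 ≈ -4648.7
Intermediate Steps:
((-3)² + (64/137 + ((2 + 6)*(-2))/(-114 + 52)))*(-478) = (9 + (64*(1/137) + (8*(-2))/(-62)))*(-478) = (9 + (64/137 - 16*(-1/62)))*(-478) = (9 + (64/137 + 8/31))*(-478) = (9 + 3080/4247)*(-478) = (41303/4247)*(-478) = -19742834/4247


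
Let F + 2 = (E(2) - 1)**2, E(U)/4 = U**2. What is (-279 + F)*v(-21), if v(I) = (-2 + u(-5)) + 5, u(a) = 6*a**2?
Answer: -8568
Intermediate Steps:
E(U) = 4*U**2
F = 223 (F = -2 + (4*2**2 - 1)**2 = -2 + (4*4 - 1)**2 = -2 + (16 - 1)**2 = -2 + 15**2 = -2 + 225 = 223)
v(I) = 153 (v(I) = (-2 + 6*(-5)**2) + 5 = (-2 + 6*25) + 5 = (-2 + 150) + 5 = 148 + 5 = 153)
(-279 + F)*v(-21) = (-279 + 223)*153 = -56*153 = -8568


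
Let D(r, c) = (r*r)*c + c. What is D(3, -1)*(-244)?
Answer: 2440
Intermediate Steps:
D(r, c) = c + c*r² (D(r, c) = r²*c + c = c*r² + c = c + c*r²)
D(3, -1)*(-244) = -(1 + 3²)*(-244) = -(1 + 9)*(-244) = -1*10*(-244) = -10*(-244) = 2440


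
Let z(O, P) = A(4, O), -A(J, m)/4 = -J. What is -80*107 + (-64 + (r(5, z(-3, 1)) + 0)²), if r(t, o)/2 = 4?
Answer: -8560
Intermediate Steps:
A(J, m) = 4*J (A(J, m) = -(-4)*J = 4*J)
z(O, P) = 16 (z(O, P) = 4*4 = 16)
r(t, o) = 8 (r(t, o) = 2*4 = 8)
-80*107 + (-64 + (r(5, z(-3, 1)) + 0)²) = -80*107 + (-64 + (8 + 0)²) = -8560 + (-64 + 8²) = -8560 + (-64 + 64) = -8560 + 0 = -8560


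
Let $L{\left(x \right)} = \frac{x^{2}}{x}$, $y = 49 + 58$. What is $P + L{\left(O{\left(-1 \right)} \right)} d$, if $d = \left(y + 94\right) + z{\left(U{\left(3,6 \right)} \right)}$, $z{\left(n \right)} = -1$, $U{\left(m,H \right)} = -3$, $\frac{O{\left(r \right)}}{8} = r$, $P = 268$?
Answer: $-1332$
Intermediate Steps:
$O{\left(r \right)} = 8 r$
$y = 107$
$L{\left(x \right)} = x$
$d = 200$ ($d = \left(107 + 94\right) - 1 = 201 - 1 = 200$)
$P + L{\left(O{\left(-1 \right)} \right)} d = 268 + 8 \left(-1\right) 200 = 268 - 1600 = -1332$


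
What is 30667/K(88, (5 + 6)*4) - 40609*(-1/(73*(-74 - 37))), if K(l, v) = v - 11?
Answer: 82384868/89133 ≈ 924.29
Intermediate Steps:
K(l, v) = -11 + v (K(l, v) = v - 1*11 = v - 11 = -11 + v)
30667/K(88, (5 + 6)*4) - 40609*(-1/(73*(-74 - 37))) = 30667/(-11 + (5 + 6)*4) - 40609*(-1/(73*(-74 - 37))) = 30667/(-11 + 11*4) - 40609/((-73*(-111))) = 30667/(-11 + 44) - 40609/8103 = 30667/33 - 40609*1/8103 = 30667*(1/33) - 40609/8103 = 30667/33 - 40609/8103 = 82384868/89133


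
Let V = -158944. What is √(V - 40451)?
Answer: 3*I*√22155 ≈ 446.54*I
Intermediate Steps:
√(V - 40451) = √(-158944 - 40451) = √(-199395) = 3*I*√22155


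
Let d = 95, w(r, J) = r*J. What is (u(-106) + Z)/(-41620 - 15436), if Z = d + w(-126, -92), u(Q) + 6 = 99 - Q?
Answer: -5943/28528 ≈ -0.20832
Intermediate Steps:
w(r, J) = J*r
u(Q) = 93 - Q (u(Q) = -6 + (99 - Q) = 93 - Q)
Z = 11687 (Z = 95 - 92*(-126) = 95 + 11592 = 11687)
(u(-106) + Z)/(-41620 - 15436) = ((93 - 1*(-106)) + 11687)/(-41620 - 15436) = ((93 + 106) + 11687)/(-57056) = (199 + 11687)*(-1/57056) = 11886*(-1/57056) = -5943/28528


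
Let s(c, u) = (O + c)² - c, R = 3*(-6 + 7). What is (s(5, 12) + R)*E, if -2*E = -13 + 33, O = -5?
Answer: 20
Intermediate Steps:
R = 3 (R = 3*1 = 3)
E = -10 (E = -(-13 + 33)/2 = -½*20 = -10)
s(c, u) = (-5 + c)² - c
(s(5, 12) + R)*E = (((-5 + 5)² - 1*5) + 3)*(-10) = ((0² - 5) + 3)*(-10) = ((0 - 5) + 3)*(-10) = (-5 + 3)*(-10) = -2*(-10) = 20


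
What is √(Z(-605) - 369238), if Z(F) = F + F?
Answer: 52*I*√137 ≈ 608.64*I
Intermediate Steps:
Z(F) = 2*F
√(Z(-605) - 369238) = √(2*(-605) - 369238) = √(-1210 - 369238) = √(-370448) = 52*I*√137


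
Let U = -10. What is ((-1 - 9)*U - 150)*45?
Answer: -2250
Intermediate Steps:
((-1 - 9)*U - 150)*45 = ((-1 - 9)*(-10) - 150)*45 = (-10*(-10) - 150)*45 = (100 - 150)*45 = -50*45 = -2250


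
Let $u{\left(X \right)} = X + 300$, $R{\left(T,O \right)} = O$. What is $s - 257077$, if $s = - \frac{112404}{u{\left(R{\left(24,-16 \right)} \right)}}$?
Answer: $- \frac{18280568}{71} \approx -2.5747 \cdot 10^{5}$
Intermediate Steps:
$u{\left(X \right)} = 300 + X$
$s = - \frac{28101}{71}$ ($s = - \frac{112404}{300 - 16} = - \frac{112404}{284} = \left(-112404\right) \frac{1}{284} = - \frac{28101}{71} \approx -395.79$)
$s - 257077 = - \frac{28101}{71} - 257077 = - \frac{18280568}{71}$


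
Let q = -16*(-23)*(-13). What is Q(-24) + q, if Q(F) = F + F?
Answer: -4832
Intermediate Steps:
q = -4784 (q = 368*(-13) = -4784)
Q(F) = 2*F
Q(-24) + q = 2*(-24) - 4784 = -48 - 4784 = -4832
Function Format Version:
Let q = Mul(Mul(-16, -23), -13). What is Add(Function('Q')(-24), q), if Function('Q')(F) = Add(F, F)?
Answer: -4832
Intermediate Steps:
q = -4784 (q = Mul(368, -13) = -4784)
Function('Q')(F) = Mul(2, F)
Add(Function('Q')(-24), q) = Add(Mul(2, -24), -4784) = Add(-48, -4784) = -4832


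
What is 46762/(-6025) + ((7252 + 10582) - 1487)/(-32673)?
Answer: -542115167/65618275 ≈ -8.2616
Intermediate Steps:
46762/(-6025) + ((7252 + 10582) - 1487)/(-32673) = 46762*(-1/6025) + (17834 - 1487)*(-1/32673) = -46762/6025 + 16347*(-1/32673) = -46762/6025 - 5449/10891 = -542115167/65618275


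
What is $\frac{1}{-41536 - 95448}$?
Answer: $- \frac{1}{136984} \approx -7.3001 \cdot 10^{-6}$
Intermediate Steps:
$\frac{1}{-41536 - 95448} = \frac{1}{-136984} = - \frac{1}{136984}$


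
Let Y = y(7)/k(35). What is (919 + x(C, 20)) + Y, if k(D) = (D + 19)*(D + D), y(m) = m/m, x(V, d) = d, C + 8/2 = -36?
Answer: 3549421/3780 ≈ 939.00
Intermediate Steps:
C = -40 (C = -4 - 36 = -40)
y(m) = 1
k(D) = 2*D*(19 + D) (k(D) = (19 + D)*(2*D) = 2*D*(19 + D))
Y = 1/3780 (Y = 1/(2*35*(19 + 35)) = 1/(2*35*54) = 1/3780 ≈ 0.00026455)
(919 + x(C, 20)) + Y = (919 + 20) + 1/3780 = 939 + 1/3780 = 3549421/3780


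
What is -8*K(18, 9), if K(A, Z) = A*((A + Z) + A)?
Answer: -6480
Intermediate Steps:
K(A, Z) = A*(Z + 2*A)
-8*K(18, 9) = -144*(9 + 2*18) = -144*(9 + 36) = -144*45 = -8*810 = -6480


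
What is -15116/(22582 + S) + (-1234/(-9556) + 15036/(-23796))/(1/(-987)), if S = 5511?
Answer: 43977734641903/88724941994 ≈ 495.66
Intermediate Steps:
-15116/(22582 + S) + (-1234/(-9556) + 15036/(-23796))/(1/(-987)) = -15116/(22582 + 5511) + (-1234/(-9556) + 15036/(-23796))/(1/(-987)) = -15116/28093 + (-1234*(-1/9556) + 15036*(-1/23796))/(-1/987) = -15116*1/28093 + (617/4778 - 1253/1983)*(-987) = -15116/28093 - 4763323/9474774*(-987) = -15116/28093 + 1567133267/3158258 = 43977734641903/88724941994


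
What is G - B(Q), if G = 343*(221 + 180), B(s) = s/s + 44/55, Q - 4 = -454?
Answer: 687706/5 ≈ 1.3754e+5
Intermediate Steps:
Q = -450 (Q = 4 - 454 = -450)
B(s) = 9/5 (B(s) = 1 + 44*(1/55) = 1 + 4/5 = 9/5)
G = 137543 (G = 343*401 = 137543)
G - B(Q) = 137543 - 1*9/5 = 137543 - 9/5 = 687706/5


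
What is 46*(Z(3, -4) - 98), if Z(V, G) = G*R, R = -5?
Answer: -3588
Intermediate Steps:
Z(V, G) = -5*G (Z(V, G) = G*(-5) = -5*G)
46*(Z(3, -4) - 98) = 46*(-5*(-4) - 98) = 46*(20 - 98) = 46*(-78) = -3588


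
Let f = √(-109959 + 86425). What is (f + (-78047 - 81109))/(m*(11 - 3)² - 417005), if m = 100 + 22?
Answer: 53052/136399 - 41*I*√14/409197 ≈ 0.38895 - 0.0003749*I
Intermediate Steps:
m = 122
f = 41*I*√14 (f = √(-23534) = 41*I*√14 ≈ 153.41*I)
(f + (-78047 - 81109))/(m*(11 - 3)² - 417005) = (41*I*√14 + (-78047 - 81109))/(122*(11 - 3)² - 417005) = (41*I*√14 - 159156)/(122*8² - 417005) = (-159156 + 41*I*√14)/(122*64 - 417005) = (-159156 + 41*I*√14)/(7808 - 417005) = (-159156 + 41*I*√14)/(-409197) = (-159156 + 41*I*√14)*(-1/409197) = 53052/136399 - 41*I*√14/409197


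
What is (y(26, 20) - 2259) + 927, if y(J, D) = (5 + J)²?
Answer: -371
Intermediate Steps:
(y(26, 20) - 2259) + 927 = ((5 + 26)² - 2259) + 927 = (31² - 2259) + 927 = (961 - 2259) + 927 = -1298 + 927 = -371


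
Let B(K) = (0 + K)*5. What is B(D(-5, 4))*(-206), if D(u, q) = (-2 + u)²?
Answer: -50470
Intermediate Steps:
B(K) = 5*K (B(K) = K*5 = 5*K)
B(D(-5, 4))*(-206) = (5*(-2 - 5)²)*(-206) = (5*(-7)²)*(-206) = (5*49)*(-206) = 245*(-206) = -50470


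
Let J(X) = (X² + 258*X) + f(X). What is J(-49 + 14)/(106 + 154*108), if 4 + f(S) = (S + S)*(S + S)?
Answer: -2909/16738 ≈ -0.17380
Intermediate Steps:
f(S) = -4 + 4*S² (f(S) = -4 + (S + S)*(S + S) = -4 + (2*S)*(2*S) = -4 + 4*S²)
J(X) = -4 + 5*X² + 258*X (J(X) = (X² + 258*X) + (-4 + 4*X²) = -4 + 5*X² + 258*X)
J(-49 + 14)/(106 + 154*108) = (-4 + 5*(-49 + 14)² + 258*(-49 + 14))/(106 + 154*108) = (-4 + 5*(-35)² + 258*(-35))/(106 + 16632) = (-4 + 5*1225 - 9030)/16738 = (-4 + 6125 - 9030)*(1/16738) = -2909*1/16738 = -2909/16738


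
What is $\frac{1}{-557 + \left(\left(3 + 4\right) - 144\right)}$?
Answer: $- \frac{1}{694} \approx -0.0014409$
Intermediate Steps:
$\frac{1}{-557 + \left(\left(3 + 4\right) - 144\right)} = \frac{1}{-557 + \left(7 - 144\right)} = \frac{1}{-557 - 137} = \frac{1}{-694} = - \frac{1}{694}$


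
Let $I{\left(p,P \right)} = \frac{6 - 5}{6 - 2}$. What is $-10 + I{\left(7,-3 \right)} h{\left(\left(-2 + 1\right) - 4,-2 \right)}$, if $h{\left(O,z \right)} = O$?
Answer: $- \frac{45}{4} \approx -11.25$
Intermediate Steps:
$I{\left(p,P \right)} = \frac{1}{4}$ ($I{\left(p,P \right)} = 1 \cdot \frac{1}{4} = \frac{1}{4}$)
$-10 + I{\left(7,-3 \right)} h{\left(\left(-2 + 1\right) - 4,-2 \right)} = -10 + \frac{\left(-2 + 1\right) - 4}{4} = -10 + \frac{-1 - 4}{4} = -10 + \frac{1}{4} \left(-5\right) = -10 - \frac{5}{4} = - \frac{45}{4}$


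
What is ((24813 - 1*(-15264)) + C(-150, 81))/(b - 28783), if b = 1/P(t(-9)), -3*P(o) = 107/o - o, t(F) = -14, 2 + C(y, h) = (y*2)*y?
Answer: -7571675/2561729 ≈ -2.9557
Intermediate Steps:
C(y, h) = -2 + 2*y**2 (C(y, h) = -2 + (y*2)*y = -2 + (2*y)*y = -2 + 2*y**2)
P(o) = -107/(3*o) + o/3 (P(o) = -(107/o - o)/3 = -(-o + 107/o)/3 = -107/(3*o) + o/3)
b = -42/89 (b = 1/((1/3)*(-107 + (-14)**2)/(-14)) = 1/((1/3)*(-1/14)*(-107 + 196)) = 1/((1/3)*(-1/14)*89) = 1/(-89/42) = -42/89 ≈ -0.47191)
((24813 - 1*(-15264)) + C(-150, 81))/(b - 28783) = ((24813 - 1*(-15264)) + (-2 + 2*(-150)**2))/(-42/89 - 28783) = ((24813 + 15264) + (-2 + 2*22500))/(-2561729/89) = (40077 + (-2 + 45000))*(-89/2561729) = (40077 + 44998)*(-89/2561729) = 85075*(-89/2561729) = -7571675/2561729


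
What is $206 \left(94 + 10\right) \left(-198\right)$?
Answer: $-4241952$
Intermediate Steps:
$206 \left(94 + 10\right) \left(-198\right) = 206 \cdot 104 \left(-198\right) = 21424 \left(-198\right) = -4241952$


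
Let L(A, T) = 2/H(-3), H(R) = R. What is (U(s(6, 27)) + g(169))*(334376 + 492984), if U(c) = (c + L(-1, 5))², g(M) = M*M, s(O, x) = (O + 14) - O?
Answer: 213995836640/9 ≈ 2.3777e+10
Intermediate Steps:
L(A, T) = -⅔ (L(A, T) = 2/(-3) = 2*(-⅓) = -⅔)
s(O, x) = 14 (s(O, x) = (14 + O) - O = 14)
g(M) = M²
U(c) = (-⅔ + c)² (U(c) = (c - ⅔)² = (-⅔ + c)²)
(U(s(6, 27)) + g(169))*(334376 + 492984) = ((-2 + 3*14)²/9 + 169²)*(334376 + 492984) = ((-2 + 42)²/9 + 28561)*827360 = ((⅑)*40² + 28561)*827360 = ((⅑)*1600 + 28561)*827360 = (1600/9 + 28561)*827360 = (258649/9)*827360 = 213995836640/9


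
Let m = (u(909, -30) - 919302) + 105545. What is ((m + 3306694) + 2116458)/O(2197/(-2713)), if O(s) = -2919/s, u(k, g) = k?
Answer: 3376279296/2639749 ≈ 1279.0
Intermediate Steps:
m = -812848 (m = (909 - 919302) + 105545 = -918393 + 105545 = -812848)
((m + 3306694) + 2116458)/O(2197/(-2713)) = ((-812848 + 3306694) + 2116458)/((-2919/(2197/(-2713)))) = (2493846 + 2116458)/((-2919/(2197*(-1/2713)))) = 4610304/((-2919/(-2197/2713))) = 4610304/((-2919*(-2713/2197))) = 4610304/(7919247/2197) = 4610304*(2197/7919247) = 3376279296/2639749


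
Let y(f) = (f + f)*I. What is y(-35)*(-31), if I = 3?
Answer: 6510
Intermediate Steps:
y(f) = 6*f (y(f) = (f + f)*3 = (2*f)*3 = 6*f)
y(-35)*(-31) = (6*(-35))*(-31) = -210*(-31) = 6510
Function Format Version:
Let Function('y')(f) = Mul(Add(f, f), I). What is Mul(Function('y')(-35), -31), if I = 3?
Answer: 6510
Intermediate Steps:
Function('y')(f) = Mul(6, f) (Function('y')(f) = Mul(Add(f, f), 3) = Mul(Mul(2, f), 3) = Mul(6, f))
Mul(Function('y')(-35), -31) = Mul(Mul(6, -35), -31) = Mul(-210, -31) = 6510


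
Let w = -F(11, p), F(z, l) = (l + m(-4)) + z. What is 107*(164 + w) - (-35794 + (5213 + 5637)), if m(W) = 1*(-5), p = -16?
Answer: 43562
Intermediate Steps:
m(W) = -5
F(z, l) = -5 + l + z (F(z, l) = (l - 5) + z = (-5 + l) + z = -5 + l + z)
w = 10 (w = -(-5 - 16 + 11) = -1*(-10) = 10)
107*(164 + w) - (-35794 + (5213 + 5637)) = 107*(164 + 10) - (-35794 + (5213 + 5637)) = 107*174 - (-35794 + 10850) = 18618 - 1*(-24944) = 18618 + 24944 = 43562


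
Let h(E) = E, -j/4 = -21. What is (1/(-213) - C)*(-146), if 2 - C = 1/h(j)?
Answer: 867605/2982 ≈ 290.95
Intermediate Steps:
j = 84 (j = -4*(-21) = 84)
C = 167/84 (C = 2 - 1/84 = 167/84 ≈ 1.9881)
(1/(-213) - C)*(-146) = (1/(-213) - 1*167/84)*(-146) = (-1/213 - 167/84)*(-146) = -11885/5964*(-146) = 867605/2982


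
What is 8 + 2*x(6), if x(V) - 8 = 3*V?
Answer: 60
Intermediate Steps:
x(V) = 8 + 3*V
8 + 2*x(6) = 8 + 2*(8 + 3*6) = 8 + 2*(8 + 18) = 8 + 2*26 = 8 + 52 = 60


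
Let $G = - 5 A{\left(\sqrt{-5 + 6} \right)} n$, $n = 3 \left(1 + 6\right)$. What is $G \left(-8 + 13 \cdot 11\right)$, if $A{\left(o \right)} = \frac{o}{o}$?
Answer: $-14175$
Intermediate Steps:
$n = 21$ ($n = 3 \cdot 7 = 21$)
$A{\left(o \right)} = 1$
$G = -105$ ($G = \left(-5\right) 1 \cdot 21 = \left(-5\right) 21 = -105$)
$G \left(-8 + 13 \cdot 11\right) = - 105 \left(-8 + 13 \cdot 11\right) = - 105 \left(-8 + 143\right) = \left(-105\right) 135 = -14175$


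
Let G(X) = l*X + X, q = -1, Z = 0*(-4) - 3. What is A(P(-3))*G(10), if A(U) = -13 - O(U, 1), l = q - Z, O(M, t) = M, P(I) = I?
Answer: -300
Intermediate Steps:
Z = -3 (Z = 0 - 3 = -3)
l = 2 (l = -1 - 1*(-3) = -1 + 3 = 2)
G(X) = 3*X (G(X) = 2*X + X = 3*X)
A(U) = -13 - U
A(P(-3))*G(10) = (-13 - 1*(-3))*(3*10) = (-13 + 3)*30 = -10*30 = -300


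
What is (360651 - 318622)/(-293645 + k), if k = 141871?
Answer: -42029/151774 ≈ -0.27692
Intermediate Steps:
(360651 - 318622)/(-293645 + k) = (360651 - 318622)/(-293645 + 141871) = 42029/(-151774) = 42029*(-1/151774) = -42029/151774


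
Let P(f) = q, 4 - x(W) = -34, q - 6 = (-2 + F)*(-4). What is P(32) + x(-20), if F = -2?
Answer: 60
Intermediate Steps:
q = 22 (q = 6 + (-2 - 2)*(-4) = 6 - 4*(-4) = 6 + 16 = 22)
x(W) = 38 (x(W) = 4 - 1*(-34) = 4 + 34 = 38)
P(f) = 22
P(32) + x(-20) = 22 + 38 = 60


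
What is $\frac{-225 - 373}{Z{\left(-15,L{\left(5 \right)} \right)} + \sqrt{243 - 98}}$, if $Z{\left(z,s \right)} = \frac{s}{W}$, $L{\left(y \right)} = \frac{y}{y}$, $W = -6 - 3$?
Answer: $- \frac{2691}{5872} - \frac{24219 \sqrt{145}}{5872} \approx -50.124$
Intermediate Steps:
$W = -9$
$L{\left(y \right)} = 1$
$Z{\left(z,s \right)} = - \frac{s}{9}$ ($Z{\left(z,s \right)} = \frac{s}{-9} = s \left(- \frac{1}{9}\right) = - \frac{s}{9}$)
$\frac{-225 - 373}{Z{\left(-15,L{\left(5 \right)} \right)} + \sqrt{243 - 98}} = \frac{-225 - 373}{\left(- \frac{1}{9}\right) 1 + \sqrt{243 - 98}} = - \frac{598}{- \frac{1}{9} + \sqrt{145}}$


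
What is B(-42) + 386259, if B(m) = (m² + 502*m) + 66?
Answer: 367005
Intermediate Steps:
B(m) = 66 + m² + 502*m
B(-42) + 386259 = (66 + (-42)² + 502*(-42)) + 386259 = (66 + 1764 - 21084) + 386259 = -19254 + 386259 = 367005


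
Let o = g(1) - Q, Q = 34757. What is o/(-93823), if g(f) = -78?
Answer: 34835/93823 ≈ 0.37128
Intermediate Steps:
o = -34835 (o = -78 - 1*34757 = -78 - 34757 = -34835)
o/(-93823) = -34835/(-93823) = -34835*(-1/93823) = 34835/93823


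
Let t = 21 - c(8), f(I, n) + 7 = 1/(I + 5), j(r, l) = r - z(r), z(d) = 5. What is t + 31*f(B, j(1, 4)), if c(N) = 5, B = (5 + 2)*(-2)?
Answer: -1840/9 ≈ -204.44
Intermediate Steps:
B = -14 (B = 7*(-2) = -14)
j(r, l) = -5 + r (j(r, l) = r - 1*5 = r - 5 = -5 + r)
f(I, n) = -7 + 1/(5 + I) (f(I, n) = -7 + 1/(I + 5) = -7 + 1/(5 + I))
t = 16 (t = 21 - 1*5 = 21 - 5 = 16)
t + 31*f(B, j(1, 4)) = 16 + 31*((-34 - 7*(-14))/(5 - 14)) = 16 + 31*((-34 + 98)/(-9)) = 16 + 31*(-1/9*64) = 16 + 31*(-64/9) = 16 - 1984/9 = -1840/9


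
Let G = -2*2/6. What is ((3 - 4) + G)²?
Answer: 25/9 ≈ 2.7778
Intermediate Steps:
G = -⅔ (G = -4*⅙ = -⅔ ≈ -0.66667)
((3 - 4) + G)² = ((3 - 4) - ⅔)² = (-1 - ⅔)² = (-5/3)² = 25/9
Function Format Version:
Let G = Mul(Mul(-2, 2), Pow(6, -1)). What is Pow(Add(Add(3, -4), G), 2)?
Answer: Rational(25, 9) ≈ 2.7778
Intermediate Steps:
G = Rational(-2, 3) (G = Mul(-4, Rational(1, 6)) = Rational(-2, 3) ≈ -0.66667)
Pow(Add(Add(3, -4), G), 2) = Pow(Add(Add(3, -4), Rational(-2, 3)), 2) = Pow(Add(-1, Rational(-2, 3)), 2) = Pow(Rational(-5, 3), 2) = Rational(25, 9)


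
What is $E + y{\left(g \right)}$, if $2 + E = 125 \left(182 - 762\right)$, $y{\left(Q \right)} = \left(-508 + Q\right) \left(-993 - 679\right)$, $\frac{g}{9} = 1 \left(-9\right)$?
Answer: $912306$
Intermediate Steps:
$g = -81$ ($g = 9 \cdot 1 \left(-9\right) = 9 \left(-9\right) = -81$)
$y{\left(Q \right)} = 849376 - 1672 Q$ ($y{\left(Q \right)} = \left(-508 + Q\right) \left(-1672\right) = 849376 - 1672 Q$)
$E = -72502$ ($E = -2 + 125 \left(182 - 762\right) = -2 + 125 \left(-580\right) = -2 - 72500 = -72502$)
$E + y{\left(g \right)} = -72502 + \left(849376 - -135432\right) = -72502 + \left(849376 + 135432\right) = -72502 + 984808 = 912306$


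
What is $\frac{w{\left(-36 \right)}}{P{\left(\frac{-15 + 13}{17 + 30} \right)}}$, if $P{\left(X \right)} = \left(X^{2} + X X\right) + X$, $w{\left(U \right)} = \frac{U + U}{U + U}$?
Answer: $- \frac{2209}{86} \approx -25.686$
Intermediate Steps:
$w{\left(U \right)} = 1$ ($w{\left(U \right)} = \frac{2 U}{2 U} = 2 U \frac{1}{2 U} = 1$)
$P{\left(X \right)} = X + 2 X^{2}$ ($P{\left(X \right)} = \left(X^{2} + X^{2}\right) + X = 2 X^{2} + X = X + 2 X^{2}$)
$\frac{w{\left(-36 \right)}}{P{\left(\frac{-15 + 13}{17 + 30} \right)}} = 1 \frac{1}{\frac{-15 + 13}{17 + 30} \left(1 + 2 \frac{-15 + 13}{17 + 30}\right)} = 1 \frac{1}{- \frac{2}{47} \left(1 + 2 \left(- \frac{2}{47}\right)\right)} = 1 \frac{1}{\left(-2\right) \frac{1}{47} \left(1 + 2 \left(\left(-2\right) \frac{1}{47}\right)\right)} = 1 \frac{1}{\left(- \frac{2}{47}\right) \left(1 + 2 \left(- \frac{2}{47}\right)\right)} = 1 \frac{1}{\left(- \frac{2}{47}\right) \left(1 - \frac{4}{47}\right)} = 1 \frac{1}{\left(- \frac{2}{47}\right) \frac{43}{47}} = 1 \frac{1}{- \frac{86}{2209}} = 1 \left(- \frac{2209}{86}\right) = - \frac{2209}{86}$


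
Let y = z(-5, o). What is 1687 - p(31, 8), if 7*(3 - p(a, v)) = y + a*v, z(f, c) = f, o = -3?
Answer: 12031/7 ≈ 1718.7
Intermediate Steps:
y = -5
p(a, v) = 26/7 - a*v/7 (p(a, v) = 3 - (-5 + a*v)/7 = 3 + (5/7 - a*v/7) = 26/7 - a*v/7)
1687 - p(31, 8) = 1687 - (26/7 - ⅐*31*8) = 1687 - (26/7 - 248/7) = 1687 - 1*(-222/7) = 1687 + 222/7 = 12031/7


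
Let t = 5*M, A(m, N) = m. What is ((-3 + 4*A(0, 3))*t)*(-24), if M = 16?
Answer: 5760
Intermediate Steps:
t = 80 (t = 5*16 = 80)
((-3 + 4*A(0, 3))*t)*(-24) = ((-3 + 4*0)*80)*(-24) = ((-3 + 0)*80)*(-24) = -3*80*(-24) = -240*(-24) = 5760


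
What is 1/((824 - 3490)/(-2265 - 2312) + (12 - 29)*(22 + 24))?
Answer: -4577/3576548 ≈ -0.0012797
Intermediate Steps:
1/((824 - 3490)/(-2265 - 2312) + (12 - 29)*(22 + 24)) = 1/(-2666/(-4577) - 17*46) = 1/(-2666*(-1/4577) - 782) = 1/(2666/4577 - 782) = 1/(-3576548/4577) = -4577/3576548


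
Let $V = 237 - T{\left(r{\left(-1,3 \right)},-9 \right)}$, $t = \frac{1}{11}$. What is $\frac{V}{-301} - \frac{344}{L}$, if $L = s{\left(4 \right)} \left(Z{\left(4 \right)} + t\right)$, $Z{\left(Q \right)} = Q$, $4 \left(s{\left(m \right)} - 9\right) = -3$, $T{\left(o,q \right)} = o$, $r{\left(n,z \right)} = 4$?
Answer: $- \frac{445631}{40635} \approx -10.967$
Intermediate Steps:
$s{\left(m \right)} = \frac{33}{4}$ ($s{\left(m \right)} = 9 + \frac{1}{4} \left(-3\right) = 9 - \frac{3}{4} = \frac{33}{4}$)
$t = \frac{1}{11} \approx 0.090909$
$L = \frac{135}{4}$ ($L = \frac{33 \left(4 + \frac{1}{11}\right)}{4} = \frac{33}{4} \cdot \frac{45}{11} = \frac{135}{4} \approx 33.75$)
$V = 233$ ($V = 237 - 4 = 233$)
$\frac{V}{-301} - \frac{344}{L} = \frac{233}{-301} - \frac{344}{\frac{135}{4}} = 233 \left(- \frac{1}{301}\right) - \frac{1376}{135} = - \frac{233}{301} - \frac{1376}{135} = - \frac{445631}{40635}$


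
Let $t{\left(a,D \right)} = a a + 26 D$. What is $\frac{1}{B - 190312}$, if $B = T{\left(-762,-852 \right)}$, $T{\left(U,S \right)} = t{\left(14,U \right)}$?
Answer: $- \frac{1}{209928} \approx -4.7635 \cdot 10^{-6}$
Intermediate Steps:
$t{\left(a,D \right)} = a^{2} + 26 D$
$T{\left(U,S \right)} = 196 + 26 U$ ($T{\left(U,S \right)} = 14^{2} + 26 U = 196 + 26 U$)
$B = -19616$ ($B = 196 + 26 \left(-762\right) = 196 - 19812 = -19616$)
$\frac{1}{B - 190312} = \frac{1}{-19616 - 190312} = \frac{1}{-209928} = - \frac{1}{209928}$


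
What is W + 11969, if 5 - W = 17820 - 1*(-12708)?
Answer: -18554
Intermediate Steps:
W = -30523 (W = 5 - (17820 - 1*(-12708)) = 5 - (17820 + 12708) = 5 - 1*30528 = 5 - 30528 = -30523)
W + 11969 = -30523 + 11969 = -18554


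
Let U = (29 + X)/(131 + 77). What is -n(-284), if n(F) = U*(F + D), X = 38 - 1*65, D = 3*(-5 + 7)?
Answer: 139/52 ≈ 2.6731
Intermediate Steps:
D = 6 (D = 3*2 = 6)
X = -27 (X = 38 - 65 = -27)
U = 1/104 (U = (29 - 27)/(131 + 77) = 2/208 = 2*(1/208) = 1/104 ≈ 0.0096154)
n(F) = 3/52 + F/104 (n(F) = (F + 6)/104 = (6 + F)/104 = 3/52 + F/104)
-n(-284) = -(3/52 + (1/104)*(-284)) = -(3/52 - 71/26) = -1*(-139/52) = 139/52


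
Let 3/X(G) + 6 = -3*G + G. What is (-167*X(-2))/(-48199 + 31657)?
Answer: -167/11028 ≈ -0.015143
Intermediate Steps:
X(G) = 3/(-6 - 2*G) (X(G) = 3/(-6 + (-3*G + G)) = 3/(-6 - 2*G))
(-167*X(-2))/(-48199 + 31657) = (-(-501)/(6 + 2*(-2)))/(-48199 + 31657) = -(-501)/(6 - 4)/(-16542) = -(-501)/2*(-1/16542) = -167*(-3/2)*(-1/16542) = (501/2)*(-1/16542) = -167/11028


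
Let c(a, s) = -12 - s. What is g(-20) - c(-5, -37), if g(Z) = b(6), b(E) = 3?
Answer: -22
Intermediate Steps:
g(Z) = 3
g(-20) - c(-5, -37) = 3 - (-12 - 1*(-37)) = 3 - (-12 + 37) = 3 - 1*25 = 3 - 25 = -22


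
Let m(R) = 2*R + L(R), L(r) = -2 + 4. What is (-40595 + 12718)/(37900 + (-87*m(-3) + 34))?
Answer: -27877/38282 ≈ -0.72820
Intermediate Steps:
L(r) = 2
m(R) = 2 + 2*R (m(R) = 2*R + 2 = 2 + 2*R)
(-40595 + 12718)/(37900 + (-87*m(-3) + 34)) = (-40595 + 12718)/(37900 + (-87*(2 + 2*(-3)) + 34)) = -27877/(37900 + (-87*(2 - 6) + 34)) = -27877/(37900 + (-87*(-4) + 34)) = -27877/(37900 + (348 + 34)) = -27877/(37900 + 382) = -27877/38282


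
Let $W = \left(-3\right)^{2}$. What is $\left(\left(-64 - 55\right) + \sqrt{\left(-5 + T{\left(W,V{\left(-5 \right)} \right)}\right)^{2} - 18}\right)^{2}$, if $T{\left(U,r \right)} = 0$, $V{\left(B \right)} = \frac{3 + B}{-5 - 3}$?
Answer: $\left(119 - \sqrt{7}\right)^{2} \approx 13538.0$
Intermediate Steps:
$V{\left(B \right)} = - \frac{3}{8} - \frac{B}{8}$ ($V{\left(B \right)} = \frac{3 + B}{-8} = \left(3 + B\right) \left(- \frac{1}{8}\right) = - \frac{3}{8} - \frac{B}{8}$)
$W = 9$
$\left(\left(-64 - 55\right) + \sqrt{\left(-5 + T{\left(W,V{\left(-5 \right)} \right)}\right)^{2} - 18}\right)^{2} = \left(\left(-64 - 55\right) + \sqrt{\left(-5 + 0\right)^{2} - 18}\right)^{2} = \left(-119 + \sqrt{\left(-5\right)^{2} - 18}\right)^{2} = \left(-119 + \sqrt{25 - 18}\right)^{2} = \left(-119 + \sqrt{7}\right)^{2}$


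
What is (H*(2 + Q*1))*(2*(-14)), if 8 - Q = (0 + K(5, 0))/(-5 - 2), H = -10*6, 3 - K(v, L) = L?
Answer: 17520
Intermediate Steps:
K(v, L) = 3 - L
H = -60
Q = 59/7 (Q = 8 - (0 + (3 - 1*0))/(-5 - 2) = 8 - (0 + (3 + 0))/(-7) = 8 - (0 + 3)*(-1)/7 = 8 - 3*(-1)/7 = 8 - 1*(-3/7) = 8 + 3/7 = 59/7 ≈ 8.4286)
(H*(2 + Q*1))*(2*(-14)) = (-60*(2 + (59/7)*1))*(2*(-14)) = -60*(2 + 59/7)*(-28) = -60*73/7*(-28) = -4380/7*(-28) = 17520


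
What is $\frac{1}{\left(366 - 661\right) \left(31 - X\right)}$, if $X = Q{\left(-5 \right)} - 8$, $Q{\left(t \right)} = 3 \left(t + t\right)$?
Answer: $- \frac{1}{20355} \approx -4.9128 \cdot 10^{-5}$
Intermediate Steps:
$Q{\left(t \right)} = 6 t$ ($Q{\left(t \right)} = 3 \cdot 2 t = 6 t$)
$X = -38$ ($X = 6 \left(-5\right) - 8 = -30 - 8 = -38$)
$\frac{1}{\left(366 - 661\right) \left(31 - X\right)} = \frac{1}{\left(366 - 661\right) \left(31 - -38\right)} = \frac{1}{\left(-295\right) \left(31 + 38\right)} = - \frac{1}{295 \cdot 69} = \left(- \frac{1}{295}\right) \frac{1}{69} = - \frac{1}{20355}$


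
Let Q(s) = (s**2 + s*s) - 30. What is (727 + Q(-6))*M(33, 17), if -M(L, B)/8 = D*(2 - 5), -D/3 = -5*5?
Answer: 1384200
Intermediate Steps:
D = 75 (D = -(-15)*5 = -3*(-25) = 75)
Q(s) = -30 + 2*s**2 (Q(s) = (s**2 + s**2) - 30 = 2*s**2 - 30 = -30 + 2*s**2)
M(L, B) = 1800 (M(L, B) = -600*(2 - 5) = -600*(-3) = -8*(-225) = 1800)
(727 + Q(-6))*M(33, 17) = (727 + (-30 + 2*(-6)**2))*1800 = (727 + (-30 + 2*36))*1800 = (727 + (-30 + 72))*1800 = (727 + 42)*1800 = 769*1800 = 1384200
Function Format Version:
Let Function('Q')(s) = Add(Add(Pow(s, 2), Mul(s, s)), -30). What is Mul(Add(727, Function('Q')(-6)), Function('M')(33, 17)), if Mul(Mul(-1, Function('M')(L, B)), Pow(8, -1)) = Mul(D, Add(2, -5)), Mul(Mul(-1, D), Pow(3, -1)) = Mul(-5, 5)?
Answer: 1384200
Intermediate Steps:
D = 75 (D = Mul(-3, Mul(-5, 5)) = Mul(-3, -25) = 75)
Function('Q')(s) = Add(-30, Mul(2, Pow(s, 2))) (Function('Q')(s) = Add(Add(Pow(s, 2), Pow(s, 2)), -30) = Add(Mul(2, Pow(s, 2)), -30) = Add(-30, Mul(2, Pow(s, 2))))
Function('M')(L, B) = 1800 (Function('M')(L, B) = Mul(-8, Mul(75, Add(2, -5))) = Mul(-8, Mul(75, -3)) = Mul(-8, -225) = 1800)
Mul(Add(727, Function('Q')(-6)), Function('M')(33, 17)) = Mul(Add(727, Add(-30, Mul(2, Pow(-6, 2)))), 1800) = Mul(Add(727, Add(-30, Mul(2, 36))), 1800) = Mul(Add(727, Add(-30, 72)), 1800) = Mul(Add(727, 42), 1800) = Mul(769, 1800) = 1384200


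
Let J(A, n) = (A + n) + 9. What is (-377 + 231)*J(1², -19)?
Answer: 1314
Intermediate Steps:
J(A, n) = 9 + A + n
(-377 + 231)*J(1², -19) = (-377 + 231)*(9 + 1² - 19) = -146*(9 + 1 - 19) = -146*(-9) = 1314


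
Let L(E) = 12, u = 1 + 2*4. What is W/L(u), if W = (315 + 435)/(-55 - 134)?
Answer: -125/378 ≈ -0.33069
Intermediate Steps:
u = 9 (u = 1 + 8 = 9)
W = -250/63 (W = 750/(-189) = 750*(-1/189) = -250/63 ≈ -3.9683)
W/L(u) = -250/63/12 = -250/63*1/12 = -125/378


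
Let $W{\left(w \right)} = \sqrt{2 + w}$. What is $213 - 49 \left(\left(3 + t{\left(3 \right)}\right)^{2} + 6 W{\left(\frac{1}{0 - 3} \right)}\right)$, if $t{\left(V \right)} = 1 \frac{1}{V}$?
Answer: $- \frac{2983}{9} - 98 \sqrt{15} \approx -711.0$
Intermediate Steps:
$t{\left(V \right)} = \frac{1}{V}$
$213 - 49 \left(\left(3 + t{\left(3 \right)}\right)^{2} + 6 W{\left(\frac{1}{0 - 3} \right)}\right) = 213 - 49 \left(\left(3 + \frac{1}{3}\right)^{2} + 6 \sqrt{2 + \frac{1}{0 - 3}}\right) = 213 - 49 \left(\left(3 + \frac{1}{3}\right)^{2} + 6 \sqrt{2 + \frac{1}{-3}}\right) = 213 - 49 \left(\left(\frac{10}{3}\right)^{2} + 6 \sqrt{2 - \frac{1}{3}}\right) = 213 - 49 \left(\frac{100}{9} + 6 \sqrt{\frac{5}{3}}\right) = 213 - 49 \left(\frac{100}{9} + 6 \frac{\sqrt{15}}{3}\right) = 213 - 49 \left(\frac{100}{9} + 2 \sqrt{15}\right) = 213 - \left(\frac{4900}{9} + 98 \sqrt{15}\right) = - \frac{2983}{9} - 98 \sqrt{15}$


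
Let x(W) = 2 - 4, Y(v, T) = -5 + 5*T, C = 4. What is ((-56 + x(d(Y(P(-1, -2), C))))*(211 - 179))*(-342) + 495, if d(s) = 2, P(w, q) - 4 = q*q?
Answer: 635247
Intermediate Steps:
P(w, q) = 4 + q² (P(w, q) = 4 + q*q = 4 + q²)
x(W) = -2
((-56 + x(d(Y(P(-1, -2), C))))*(211 - 179))*(-342) + 495 = ((-56 - 2)*(211 - 179))*(-342) + 495 = -58*32*(-342) + 495 = -1856*(-342) + 495 = 634752 + 495 = 635247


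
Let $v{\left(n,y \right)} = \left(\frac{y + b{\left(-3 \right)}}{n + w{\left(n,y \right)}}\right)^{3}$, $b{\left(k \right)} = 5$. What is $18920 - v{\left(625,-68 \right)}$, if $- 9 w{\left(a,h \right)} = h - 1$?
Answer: $\frac{129362910775909}{6837362792} \approx 18920.0$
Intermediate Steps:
$w{\left(a,h \right)} = \frac{1}{9} - \frac{h}{9}$ ($w{\left(a,h \right)} = - \frac{h - 1}{9} = - \frac{-1 + h}{9} = \frac{1}{9} - \frac{h}{9}$)
$v{\left(n,y \right)} = \frac{\left(5 + y\right)^{3}}{\left(\frac{1}{9} + n - \frac{y}{9}\right)^{3}}$ ($v{\left(n,y \right)} = \left(\frac{y + 5}{n - \left(- \frac{1}{9} + \frac{y}{9}\right)}\right)^{3} = \left(\frac{5 + y}{\frac{1}{9} + n - \frac{y}{9}}\right)^{3} = \frac{\left(5 + y\right)^{3}}{\left(\frac{1}{9} + n - \frac{y}{9}\right)^{3}}$)
$18920 - v{\left(625,-68 \right)} = 18920 - \frac{729 \left(5 - 68\right)^{3}}{\left(1 - -68 + 9 \cdot 625\right)^{3}} = 18920 - \frac{729 \left(-63\right)^{3}}{\left(1 + 68 + 5625\right)^{3}} = 18920 - 729 \left(-250047\right) \frac{1}{184608795384} = 18920 - - \frac{6751269}{6837362792} = 18920 + \frac{6751269}{6837362792} = \frac{129362910775909}{6837362792}$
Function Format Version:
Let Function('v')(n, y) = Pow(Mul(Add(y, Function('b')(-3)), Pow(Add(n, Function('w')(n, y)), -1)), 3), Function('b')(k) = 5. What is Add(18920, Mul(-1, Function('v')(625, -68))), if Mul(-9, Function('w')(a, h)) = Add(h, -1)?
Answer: Rational(129362910775909, 6837362792) ≈ 18920.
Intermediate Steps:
Function('w')(a, h) = Add(Rational(1, 9), Mul(Rational(-1, 9), h)) (Function('w')(a, h) = Mul(Rational(-1, 9), Add(h, -1)) = Mul(Rational(-1, 9), Add(-1, h)) = Add(Rational(1, 9), Mul(Rational(-1, 9), h)))
Function('v')(n, y) = Mul(Pow(Add(5, y), 3), Pow(Add(Rational(1, 9), n, Mul(Rational(-1, 9), y)), -3)) (Function('v')(n, y) = Pow(Mul(Add(y, 5), Pow(Add(n, Add(Rational(1, 9), Mul(Rational(-1, 9), y))), -1)), 3) = Pow(Mul(Add(5, y), Pow(Add(Rational(1, 9), n, Mul(Rational(-1, 9), y)), -1)), 3) = Pow(Mul(Pow(Add(Rational(1, 9), n, Mul(Rational(-1, 9), y)), -1), Add(5, y)), 3) = Mul(Pow(Add(5, y), 3), Pow(Add(Rational(1, 9), n, Mul(Rational(-1, 9), y)), -3)))
Add(18920, Mul(-1, Function('v')(625, -68))) = Add(18920, Mul(-1, Mul(729, Pow(Add(5, -68), 3), Pow(Add(1, Mul(-1, -68), Mul(9, 625)), -3)))) = Add(18920, Mul(-1, Mul(729, Pow(-63, 3), Pow(Add(1, 68, 5625), -3)))) = Add(18920, Mul(-1, Mul(729, -250047, Pow(5694, -3)))) = Add(18920, Mul(-1, Mul(729, -250047, Rational(1, 184608795384)))) = Add(18920, Mul(-1, Rational(-6751269, 6837362792))) = Add(18920, Rational(6751269, 6837362792)) = Rational(129362910775909, 6837362792)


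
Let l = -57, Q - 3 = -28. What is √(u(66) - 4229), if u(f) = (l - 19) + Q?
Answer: I*√4330 ≈ 65.803*I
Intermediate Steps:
Q = -25 (Q = 3 - 28 = -25)
u(f) = -101 (u(f) = (-57 - 19) - 25 = -76 - 25 = -101)
√(u(66) - 4229) = √(-101 - 4229) = √(-4330) = I*√4330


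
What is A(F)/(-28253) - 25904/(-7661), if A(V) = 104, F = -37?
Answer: 731068968/216446233 ≈ 3.3776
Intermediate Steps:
A(F)/(-28253) - 25904/(-7661) = 104/(-28253) - 25904/(-7661) = 104*(-1/28253) - 25904*(-1/7661) = -104/28253 + 25904/7661 = 731068968/216446233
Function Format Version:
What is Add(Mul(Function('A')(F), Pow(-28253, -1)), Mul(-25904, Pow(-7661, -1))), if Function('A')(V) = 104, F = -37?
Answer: Rational(731068968, 216446233) ≈ 3.3776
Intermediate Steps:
Add(Mul(Function('A')(F), Pow(-28253, -1)), Mul(-25904, Pow(-7661, -1))) = Add(Mul(104, Pow(-28253, -1)), Mul(-25904, Pow(-7661, -1))) = Add(Mul(104, Rational(-1, 28253)), Mul(-25904, Rational(-1, 7661))) = Add(Rational(-104, 28253), Rational(25904, 7661)) = Rational(731068968, 216446233)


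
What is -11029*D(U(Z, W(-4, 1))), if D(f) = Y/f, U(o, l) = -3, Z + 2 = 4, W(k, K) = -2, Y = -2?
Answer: -22058/3 ≈ -7352.7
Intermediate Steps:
Z = 2 (Z = -2 + 4 = 2)
D(f) = -2/f
-11029*D(U(Z, W(-4, 1))) = -(-22058)/(-3) = -(-22058)*(-1)/3 = -11029*⅔ = -22058/3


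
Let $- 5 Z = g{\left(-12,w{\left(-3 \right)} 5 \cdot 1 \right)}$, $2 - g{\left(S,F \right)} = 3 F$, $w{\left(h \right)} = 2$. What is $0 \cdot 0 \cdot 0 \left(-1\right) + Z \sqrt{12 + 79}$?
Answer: $\frac{28 \sqrt{91}}{5} \approx 53.421$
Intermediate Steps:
$g{\left(S,F \right)} = 2 - 3 F$
$Z = \frac{28}{5}$ ($Z = - \frac{2 - 3 \cdot 2 \cdot 5 \cdot 1}{5} = - \frac{2 - 3 \cdot 10 \cdot 1}{5} = - \frac{2 - 30}{5} = \left(- \frac{1}{5}\right) \left(-28\right) = \frac{28}{5} \approx 5.6$)
$0 \cdot 0 \cdot 0 \left(-1\right) + Z \sqrt{12 + 79} = 0 \cdot 0 \cdot 0 \left(-1\right) + \frac{28 \sqrt{12 + 79}}{5} = 0 \cdot 0 \left(-1\right) + \frac{28 \sqrt{91}}{5} = 0 \left(-1\right) + \frac{28 \sqrt{91}}{5} = 0 + \frac{28 \sqrt{91}}{5} = \frac{28 \sqrt{91}}{5}$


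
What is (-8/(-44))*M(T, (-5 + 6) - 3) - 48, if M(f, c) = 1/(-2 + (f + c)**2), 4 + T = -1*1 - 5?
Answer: -37487/781 ≈ -47.999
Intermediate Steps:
T = -10 (T = -4 + (-1*1 - 5) = -4 + (-1 - 5) = -4 - 6 = -10)
M(f, c) = 1/(-2 + (c + f)**2)
(-8/(-44))*M(T, (-5 + 6) - 3) - 48 = (-8/(-44))/(-2 + (((-5 + 6) - 3) - 10)**2) - 48 = (-8*(-1/44))/(-2 + ((1 - 3) - 10)**2) - 48 = 2/(11*(-2 + (-2 - 10)**2)) - 48 = 2/(11*(-2 + (-12)**2)) - 48 = 2/(11*(-2 + 144)) - 48 = (2/11)/142 - 48 = (2/11)*(1/142) - 48 = 1/781 - 48 = -37487/781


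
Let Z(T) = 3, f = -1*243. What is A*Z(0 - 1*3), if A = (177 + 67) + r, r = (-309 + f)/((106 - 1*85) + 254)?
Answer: 199644/275 ≈ 725.98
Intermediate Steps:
f = -243
r = -552/275 (r = (-309 - 243)/((106 - 1*85) + 254) = -552/((106 - 85) + 254) = -552/(21 + 254) = -552/275 ≈ -2.0073)
A = 66548/275 (A = (177 + 67) - 552/275 = 244 - 552/275 = 66548/275 ≈ 241.99)
A*Z(0 - 1*3) = (66548/275)*3 = 199644/275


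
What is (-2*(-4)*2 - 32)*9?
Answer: -144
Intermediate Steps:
(-2*(-4)*2 - 32)*9 = (8*2 - 32)*9 = (16 - 32)*9 = -16*9 = -144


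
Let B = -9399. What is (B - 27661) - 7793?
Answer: -44853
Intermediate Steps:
(B - 27661) - 7793 = (-9399 - 27661) - 7793 = -37060 - 7793 = -44853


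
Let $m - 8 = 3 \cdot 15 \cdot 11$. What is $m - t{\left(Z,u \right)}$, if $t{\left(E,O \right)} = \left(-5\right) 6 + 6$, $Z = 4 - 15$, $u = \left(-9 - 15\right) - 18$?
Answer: $527$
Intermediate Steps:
$u = -42$ ($u = -24 - 18 = -42$)
$Z = -11$ ($Z = 4 - 15 = -11$)
$m = 503$ ($m = 8 + 3 \cdot 15 \cdot 11 = 8 + 45 \cdot 11 = 8 + 495 = 503$)
$t{\left(E,O \right)} = -24$ ($t{\left(E,O \right)} = -30 + 6 = -24$)
$m - t{\left(Z,u \right)} = 503 - -24 = 503 + 24 = 527$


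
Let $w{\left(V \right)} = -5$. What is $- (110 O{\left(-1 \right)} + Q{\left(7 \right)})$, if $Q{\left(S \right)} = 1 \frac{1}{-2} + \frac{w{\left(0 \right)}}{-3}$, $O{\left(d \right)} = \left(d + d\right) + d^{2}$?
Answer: $\frac{653}{6} \approx 108.83$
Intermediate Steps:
$O{\left(d \right)} = d^{2} + 2 d$ ($O{\left(d \right)} = 2 d + d^{2} = d^{2} + 2 d$)
$Q{\left(S \right)} = \frac{7}{6}$ ($Q{\left(S \right)} = 1 \frac{1}{-2} - \frac{5}{-3} = 1 \left(- \frac{1}{2}\right) - - \frac{5}{3} = - \frac{1}{2} + \frac{5}{3} = \frac{7}{6}$)
$- (110 O{\left(-1 \right)} + Q{\left(7 \right)}) = - (110 \left(- (2 - 1)\right) + \frac{7}{6}) = - (110 \left(\left(-1\right) 1\right) + \frac{7}{6}) = - (110 \left(-1\right) + \frac{7}{6}) = - (-110 + \frac{7}{6}) = \left(-1\right) \left(- \frac{653}{6}\right) = \frac{653}{6}$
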